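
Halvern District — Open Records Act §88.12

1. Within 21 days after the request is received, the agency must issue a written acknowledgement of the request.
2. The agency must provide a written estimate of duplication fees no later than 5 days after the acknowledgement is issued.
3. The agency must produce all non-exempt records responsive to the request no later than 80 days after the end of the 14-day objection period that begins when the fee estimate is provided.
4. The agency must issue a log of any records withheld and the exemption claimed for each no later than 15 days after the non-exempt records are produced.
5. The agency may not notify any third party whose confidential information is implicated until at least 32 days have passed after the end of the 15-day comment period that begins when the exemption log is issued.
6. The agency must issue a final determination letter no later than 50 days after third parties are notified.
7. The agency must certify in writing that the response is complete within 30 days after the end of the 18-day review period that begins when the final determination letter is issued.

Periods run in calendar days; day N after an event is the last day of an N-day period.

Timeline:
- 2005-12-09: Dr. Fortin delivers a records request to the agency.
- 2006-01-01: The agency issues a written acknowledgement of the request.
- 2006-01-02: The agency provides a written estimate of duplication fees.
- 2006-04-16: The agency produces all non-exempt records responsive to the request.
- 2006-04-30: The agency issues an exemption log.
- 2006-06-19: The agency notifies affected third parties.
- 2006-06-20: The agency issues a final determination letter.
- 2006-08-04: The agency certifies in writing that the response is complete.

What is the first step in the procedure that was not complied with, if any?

(1) due by 2005-12-09 + 21 days = 2005-12-30; done 2006-01-01 — 2 days late.
The analysis stops there.

Step 1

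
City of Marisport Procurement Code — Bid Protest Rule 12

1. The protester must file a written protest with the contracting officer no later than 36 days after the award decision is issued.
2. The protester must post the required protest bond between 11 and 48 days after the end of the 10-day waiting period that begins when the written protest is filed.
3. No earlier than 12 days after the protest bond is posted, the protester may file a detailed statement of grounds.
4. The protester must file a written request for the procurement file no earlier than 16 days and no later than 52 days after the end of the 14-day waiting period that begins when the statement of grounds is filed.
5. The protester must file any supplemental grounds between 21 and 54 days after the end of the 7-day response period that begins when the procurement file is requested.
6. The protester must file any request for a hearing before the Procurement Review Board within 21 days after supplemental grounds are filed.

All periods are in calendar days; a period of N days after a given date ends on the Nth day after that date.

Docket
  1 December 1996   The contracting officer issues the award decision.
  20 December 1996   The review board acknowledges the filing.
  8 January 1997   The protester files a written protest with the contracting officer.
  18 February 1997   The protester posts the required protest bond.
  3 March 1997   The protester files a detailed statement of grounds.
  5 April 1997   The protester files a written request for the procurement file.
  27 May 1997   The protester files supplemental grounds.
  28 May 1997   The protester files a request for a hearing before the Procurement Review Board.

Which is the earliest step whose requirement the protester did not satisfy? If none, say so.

(1) due by 1 December 1996 + 36 days = 6 January 1997; not done until 8 January 1997, 2 days after the deadline.

Step 1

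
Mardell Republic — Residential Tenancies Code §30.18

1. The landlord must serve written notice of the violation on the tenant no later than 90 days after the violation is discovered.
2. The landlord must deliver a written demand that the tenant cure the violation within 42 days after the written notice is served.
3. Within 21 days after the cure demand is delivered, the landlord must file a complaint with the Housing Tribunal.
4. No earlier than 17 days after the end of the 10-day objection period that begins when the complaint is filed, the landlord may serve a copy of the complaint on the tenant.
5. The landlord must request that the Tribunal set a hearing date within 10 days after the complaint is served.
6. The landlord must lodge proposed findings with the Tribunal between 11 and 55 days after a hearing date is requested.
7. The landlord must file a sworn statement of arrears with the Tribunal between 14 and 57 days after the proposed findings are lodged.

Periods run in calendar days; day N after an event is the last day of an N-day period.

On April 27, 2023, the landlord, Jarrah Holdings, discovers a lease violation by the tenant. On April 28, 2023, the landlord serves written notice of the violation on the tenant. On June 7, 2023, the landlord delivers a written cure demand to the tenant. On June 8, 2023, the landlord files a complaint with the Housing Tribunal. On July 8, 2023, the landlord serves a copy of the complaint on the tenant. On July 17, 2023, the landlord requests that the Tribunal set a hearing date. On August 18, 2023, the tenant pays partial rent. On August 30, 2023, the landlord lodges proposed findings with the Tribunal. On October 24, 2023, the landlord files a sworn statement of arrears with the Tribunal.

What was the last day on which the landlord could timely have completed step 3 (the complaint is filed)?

Step 3 runs from June 7, 2023, when the cure demand is delivered. 21 days after June 7, 2023 is June 28, 2023.

June 28, 2023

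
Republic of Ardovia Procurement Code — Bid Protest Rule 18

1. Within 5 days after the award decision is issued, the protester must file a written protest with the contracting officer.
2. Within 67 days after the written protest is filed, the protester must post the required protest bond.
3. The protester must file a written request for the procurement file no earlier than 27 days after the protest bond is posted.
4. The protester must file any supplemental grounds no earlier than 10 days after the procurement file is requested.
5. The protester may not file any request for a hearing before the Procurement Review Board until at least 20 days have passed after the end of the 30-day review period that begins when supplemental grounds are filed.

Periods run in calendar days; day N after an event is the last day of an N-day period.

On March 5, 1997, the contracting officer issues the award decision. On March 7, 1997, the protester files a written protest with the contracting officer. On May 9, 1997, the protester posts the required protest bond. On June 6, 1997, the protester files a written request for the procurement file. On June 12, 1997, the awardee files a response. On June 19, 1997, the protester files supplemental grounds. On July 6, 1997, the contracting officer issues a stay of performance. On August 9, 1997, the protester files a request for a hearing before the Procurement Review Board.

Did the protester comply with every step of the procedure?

Step 1: 5 days after March 5, 1997 (when the award decision is issued) is March 10, 1997; completed March 7, 1997, before the deadline.
Step 2: 67 days after March 7, 1997 (when the written protest is filed) is May 13, 1997; done May 9, 1997 — timely.
Step 3: the earliest permitted date is 27 days after May 9, 1997 (when the protest bond is posted), i.e. June 5, 1997; done June 6, 1997, after the minimum wait.
Step 4: the earliest permitted date is 10 days after June 6, 1997 (when the procurement file is requested), i.e. June 16, 1997; done June 19, 1997 — permitted.
Step 5: the earliest permitted date is 20 days after July 19, 1997 (end of the 30-day review period, which began when supplemental grounds are filed on June 19, 1997), i.e. August 8, 1997; August 9, 1997 is on or after that date.

Yes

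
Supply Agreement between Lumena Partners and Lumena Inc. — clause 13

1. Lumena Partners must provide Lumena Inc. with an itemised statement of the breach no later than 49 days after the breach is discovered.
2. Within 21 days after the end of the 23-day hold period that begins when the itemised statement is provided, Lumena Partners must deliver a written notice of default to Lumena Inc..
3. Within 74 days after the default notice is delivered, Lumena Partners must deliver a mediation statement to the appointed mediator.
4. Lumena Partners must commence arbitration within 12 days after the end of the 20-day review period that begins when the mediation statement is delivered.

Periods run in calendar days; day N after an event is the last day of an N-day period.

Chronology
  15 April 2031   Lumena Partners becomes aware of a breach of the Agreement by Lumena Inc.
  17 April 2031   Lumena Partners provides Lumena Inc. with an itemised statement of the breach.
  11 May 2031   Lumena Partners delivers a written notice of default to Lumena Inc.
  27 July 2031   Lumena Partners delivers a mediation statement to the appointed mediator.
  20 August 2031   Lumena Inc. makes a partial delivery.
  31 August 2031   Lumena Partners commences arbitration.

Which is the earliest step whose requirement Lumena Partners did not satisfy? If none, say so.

Step 3

Step 1: 49 days after 15 April 2031 (when the breach is discovered) is 3 June 2031; completed 17 April 2031, before the deadline.
Step 2: 21 days after 10 May 2031 (end of the 23-day hold period, which began when the itemised statement is provided on 17 April 2031) is 31 May 2031; done 11 May 2031 — timely.
Step 3: 74 days after 11 May 2031 (when the default notice is delivered) is 24 July 2031; not done until 27 July 2031, 3 days after the deadline.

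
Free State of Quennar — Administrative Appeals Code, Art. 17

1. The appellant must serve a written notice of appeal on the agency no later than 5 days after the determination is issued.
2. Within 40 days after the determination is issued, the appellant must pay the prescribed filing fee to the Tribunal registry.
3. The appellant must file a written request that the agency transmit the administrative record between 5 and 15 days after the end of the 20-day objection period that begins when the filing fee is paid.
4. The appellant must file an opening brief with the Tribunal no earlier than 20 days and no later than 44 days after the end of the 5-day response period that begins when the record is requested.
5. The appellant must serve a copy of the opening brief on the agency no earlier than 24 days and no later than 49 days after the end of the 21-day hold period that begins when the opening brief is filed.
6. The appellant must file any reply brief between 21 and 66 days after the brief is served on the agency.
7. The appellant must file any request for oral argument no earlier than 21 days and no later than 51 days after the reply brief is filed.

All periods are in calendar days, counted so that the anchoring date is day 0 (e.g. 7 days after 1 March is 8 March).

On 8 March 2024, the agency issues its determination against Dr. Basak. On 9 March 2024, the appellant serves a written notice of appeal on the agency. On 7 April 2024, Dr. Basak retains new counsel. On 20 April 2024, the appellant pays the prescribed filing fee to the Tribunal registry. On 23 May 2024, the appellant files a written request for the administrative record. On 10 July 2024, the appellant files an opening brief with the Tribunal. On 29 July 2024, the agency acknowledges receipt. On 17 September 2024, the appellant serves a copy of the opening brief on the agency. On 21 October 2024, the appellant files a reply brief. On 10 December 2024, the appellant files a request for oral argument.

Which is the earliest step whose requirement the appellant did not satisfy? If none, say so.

Step 2

Step 1 — counting 5 days from 8 March 2024 (when the determination is issued) gives a deadline of 13 March 2024; completed 9 March 2024, before the deadline.
Step 2 — counting 40 days from 8 March 2024 (when the determination is issued) gives a deadline of 17 April 2024; not done until 20 April 2024, 3 days after the deadline.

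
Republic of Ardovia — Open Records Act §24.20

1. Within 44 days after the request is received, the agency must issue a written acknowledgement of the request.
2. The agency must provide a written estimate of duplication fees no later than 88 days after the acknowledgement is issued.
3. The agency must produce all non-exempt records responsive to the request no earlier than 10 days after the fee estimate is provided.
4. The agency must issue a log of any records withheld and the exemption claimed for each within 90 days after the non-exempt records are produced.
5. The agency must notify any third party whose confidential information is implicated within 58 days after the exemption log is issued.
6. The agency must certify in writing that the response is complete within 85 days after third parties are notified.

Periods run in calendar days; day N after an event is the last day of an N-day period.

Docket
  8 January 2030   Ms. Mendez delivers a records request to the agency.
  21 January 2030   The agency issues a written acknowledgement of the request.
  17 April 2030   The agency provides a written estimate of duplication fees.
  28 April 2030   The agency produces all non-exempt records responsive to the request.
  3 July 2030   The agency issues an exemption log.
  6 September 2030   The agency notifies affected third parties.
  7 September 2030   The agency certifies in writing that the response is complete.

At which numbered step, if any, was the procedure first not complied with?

Step 5

Step 1 — counting 44 days from 8 January 2030 (when the request is received) gives a deadline of 21 February 2030; 21 January 2030 is within that limit.
Step 2 — counting 88 days from 21 January 2030 (when the acknowledgement is issued) gives a deadline of 19 April 2030; completed 17 April 2030, before the deadline.
Step 3 — must wait 10 days from 17 April 2030 (when the fee estimate is provided), so not before 27 April 2030; 28 April 2030 is on or after that date.
Step 4 — counting 90 days from 28 April 2030 (when the non-exempt records are produced) gives a deadline of 27 July 2030; done 3 July 2030 — timely.
Step 5 — counting 58 days from 3 July 2030 (when the exemption log is issued) gives a deadline of 30 August 2030; not done until 6 September 2030, 7 days after the deadline.
That is the first point of non-compliance.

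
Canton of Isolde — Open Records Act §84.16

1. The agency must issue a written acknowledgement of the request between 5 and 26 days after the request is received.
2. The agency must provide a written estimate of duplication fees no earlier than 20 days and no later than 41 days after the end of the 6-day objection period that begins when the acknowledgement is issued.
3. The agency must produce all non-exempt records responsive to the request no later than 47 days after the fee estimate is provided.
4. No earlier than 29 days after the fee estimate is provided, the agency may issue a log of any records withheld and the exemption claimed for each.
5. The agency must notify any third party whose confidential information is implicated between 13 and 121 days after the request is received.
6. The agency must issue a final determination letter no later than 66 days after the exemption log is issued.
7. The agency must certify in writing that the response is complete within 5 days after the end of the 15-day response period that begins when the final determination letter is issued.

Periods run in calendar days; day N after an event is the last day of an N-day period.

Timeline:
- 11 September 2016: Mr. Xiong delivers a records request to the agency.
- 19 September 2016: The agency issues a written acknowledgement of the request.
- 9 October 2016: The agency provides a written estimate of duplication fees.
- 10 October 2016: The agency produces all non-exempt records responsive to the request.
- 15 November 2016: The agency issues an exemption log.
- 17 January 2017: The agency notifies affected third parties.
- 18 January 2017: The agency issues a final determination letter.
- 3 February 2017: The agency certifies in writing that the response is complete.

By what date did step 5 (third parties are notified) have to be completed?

10 January 2017

Step 5 runs from 11 September 2016, when the request is received. The window is 13–121 days after 11 September 2016; it closes on 10 January 2017.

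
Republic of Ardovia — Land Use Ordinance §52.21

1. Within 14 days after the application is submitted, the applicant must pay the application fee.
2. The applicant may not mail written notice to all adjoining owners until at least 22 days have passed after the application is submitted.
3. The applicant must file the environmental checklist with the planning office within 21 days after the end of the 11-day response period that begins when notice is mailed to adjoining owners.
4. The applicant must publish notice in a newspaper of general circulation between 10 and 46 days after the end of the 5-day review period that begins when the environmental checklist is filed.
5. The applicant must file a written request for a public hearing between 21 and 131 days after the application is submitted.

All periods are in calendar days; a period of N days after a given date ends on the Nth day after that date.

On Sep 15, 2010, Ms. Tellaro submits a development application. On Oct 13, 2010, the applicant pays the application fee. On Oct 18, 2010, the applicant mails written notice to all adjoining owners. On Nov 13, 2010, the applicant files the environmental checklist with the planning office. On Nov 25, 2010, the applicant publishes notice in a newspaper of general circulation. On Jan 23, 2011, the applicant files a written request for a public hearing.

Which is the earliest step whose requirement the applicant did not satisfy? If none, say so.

Step 1: 14 days after Sep 15, 2010 (when the application is submitted) is Sep 29, 2010; Oct 13, 2010 misses that deadline by 14 days.

Step 1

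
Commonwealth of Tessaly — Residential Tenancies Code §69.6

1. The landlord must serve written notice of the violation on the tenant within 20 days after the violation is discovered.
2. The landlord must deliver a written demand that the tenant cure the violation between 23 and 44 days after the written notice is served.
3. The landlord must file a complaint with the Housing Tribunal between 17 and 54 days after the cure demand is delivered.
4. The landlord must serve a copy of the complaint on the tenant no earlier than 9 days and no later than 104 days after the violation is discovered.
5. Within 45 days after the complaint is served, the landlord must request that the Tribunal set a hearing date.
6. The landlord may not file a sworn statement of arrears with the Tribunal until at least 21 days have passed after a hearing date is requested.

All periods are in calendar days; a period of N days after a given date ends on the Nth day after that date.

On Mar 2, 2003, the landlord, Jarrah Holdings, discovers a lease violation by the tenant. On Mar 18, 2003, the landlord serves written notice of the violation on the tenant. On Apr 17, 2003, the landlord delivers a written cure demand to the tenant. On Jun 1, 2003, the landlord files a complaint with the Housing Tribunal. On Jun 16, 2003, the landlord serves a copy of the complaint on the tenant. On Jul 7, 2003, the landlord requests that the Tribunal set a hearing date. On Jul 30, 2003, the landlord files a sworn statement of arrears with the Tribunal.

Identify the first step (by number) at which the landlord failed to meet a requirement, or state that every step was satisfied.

(1) due by Mar 2, 2003 + 20 days = Mar 22, 2003; Mar 18, 2003 is within that limit.
(2) the permitted window runs from Mar 18, 2003 + 23 = Apr 10, 2003 to Mar 18, 2003 + 44 = May 1, 2003; done Apr 17, 2003 — within the window.
(3) the permitted window runs from Apr 17, 2003 + 17 = May 4, 2003 to Apr 17, 2003 + 54 = Jun 10, 2003; done Jun 1, 2003 — within the window.
(4) the permitted window runs from Mar 2, 2003 + 9 = Mar 11, 2003 to Mar 2, 2003 + 104 = Jun 14, 2003; Jun 16, 2003 is 2 days past the end of the window.
The procedure was therefore not followed at step 4.

Step 4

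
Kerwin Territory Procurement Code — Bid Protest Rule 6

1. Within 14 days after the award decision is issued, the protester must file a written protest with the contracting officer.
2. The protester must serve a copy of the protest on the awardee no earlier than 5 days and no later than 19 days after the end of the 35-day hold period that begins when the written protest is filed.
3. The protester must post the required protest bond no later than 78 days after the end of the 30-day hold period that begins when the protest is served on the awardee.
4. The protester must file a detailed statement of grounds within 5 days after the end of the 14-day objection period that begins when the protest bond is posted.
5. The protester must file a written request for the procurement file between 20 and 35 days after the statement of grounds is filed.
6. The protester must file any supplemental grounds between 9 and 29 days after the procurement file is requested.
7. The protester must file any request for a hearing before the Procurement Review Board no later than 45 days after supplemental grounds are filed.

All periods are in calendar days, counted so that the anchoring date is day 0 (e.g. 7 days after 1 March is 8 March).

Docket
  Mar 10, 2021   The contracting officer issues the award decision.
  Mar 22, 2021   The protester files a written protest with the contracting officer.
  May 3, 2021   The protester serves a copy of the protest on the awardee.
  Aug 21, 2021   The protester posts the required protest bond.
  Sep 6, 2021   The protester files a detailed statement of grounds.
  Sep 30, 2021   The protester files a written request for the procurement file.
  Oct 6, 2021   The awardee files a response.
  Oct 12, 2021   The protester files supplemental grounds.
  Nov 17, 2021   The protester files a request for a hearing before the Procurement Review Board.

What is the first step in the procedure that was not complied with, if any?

(1) due by Mar 10, 2021 + 14 days = Mar 24, 2021; Mar 22, 2021 is within that limit.
(2) the permitted window runs from Apr 26, 2021 + 5 = May 1, 2021 to Apr 26, 2021 + 19 = May 15, 2021; May 3, 2021 falls inside that range.
(3) due by Jun 2, 2021 + 78 days = Aug 19, 2021; Aug 21, 2021 misses that deadline by 2 days.

Step 3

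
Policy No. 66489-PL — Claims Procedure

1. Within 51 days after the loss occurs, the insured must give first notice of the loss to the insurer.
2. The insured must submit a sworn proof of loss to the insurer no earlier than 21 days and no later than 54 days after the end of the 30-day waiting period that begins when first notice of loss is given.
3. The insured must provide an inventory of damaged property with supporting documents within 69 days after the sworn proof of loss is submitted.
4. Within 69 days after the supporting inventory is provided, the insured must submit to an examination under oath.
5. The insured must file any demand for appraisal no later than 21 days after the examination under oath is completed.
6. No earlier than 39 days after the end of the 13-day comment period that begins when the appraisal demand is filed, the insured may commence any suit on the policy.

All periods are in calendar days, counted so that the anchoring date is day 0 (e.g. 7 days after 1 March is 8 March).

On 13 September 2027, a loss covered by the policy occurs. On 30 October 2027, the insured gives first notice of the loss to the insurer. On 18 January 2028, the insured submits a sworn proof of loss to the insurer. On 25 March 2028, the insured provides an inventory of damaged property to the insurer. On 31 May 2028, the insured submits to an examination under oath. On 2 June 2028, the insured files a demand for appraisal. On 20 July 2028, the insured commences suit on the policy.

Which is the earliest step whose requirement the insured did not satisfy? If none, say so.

Step 6

Step 1 — counting 51 days from 13 September 2027 (when the loss occurs) gives a deadline of 3 November 2027; completed 30 October 2027, before the deadline.
Step 2 — 21 and 54 days from 29 November 2027 (end of the 30-day waiting period, which began when first notice of loss is given on 30 October 2027) are 20 December 2027 and 22 January 2028 respectively; done 18 January 2028 — within the window.
Step 3 — counting 69 days from 18 January 2028 (when the sworn proof of loss is submitted) gives a deadline of 27 March 2028; 25 March 2028 is within that limit.
Step 4 — counting 69 days from 25 March 2028 (when the supporting inventory is provided) gives a deadline of 2 June 2028; 31 May 2028 is within that limit.
Step 5 — counting 21 days from 31 May 2028 (when the examination under oath is completed) gives a deadline of 21 June 2028; done 2 June 2028 — timely.
Step 6 — must wait 39 days from 15 June 2028 (end of the 13-day comment period, which began when the appraisal demand is filed on 2 June 2028), so not before 24 July 2028; acted on 20 July 2028, 4 days prematurely.
The analysis stops there.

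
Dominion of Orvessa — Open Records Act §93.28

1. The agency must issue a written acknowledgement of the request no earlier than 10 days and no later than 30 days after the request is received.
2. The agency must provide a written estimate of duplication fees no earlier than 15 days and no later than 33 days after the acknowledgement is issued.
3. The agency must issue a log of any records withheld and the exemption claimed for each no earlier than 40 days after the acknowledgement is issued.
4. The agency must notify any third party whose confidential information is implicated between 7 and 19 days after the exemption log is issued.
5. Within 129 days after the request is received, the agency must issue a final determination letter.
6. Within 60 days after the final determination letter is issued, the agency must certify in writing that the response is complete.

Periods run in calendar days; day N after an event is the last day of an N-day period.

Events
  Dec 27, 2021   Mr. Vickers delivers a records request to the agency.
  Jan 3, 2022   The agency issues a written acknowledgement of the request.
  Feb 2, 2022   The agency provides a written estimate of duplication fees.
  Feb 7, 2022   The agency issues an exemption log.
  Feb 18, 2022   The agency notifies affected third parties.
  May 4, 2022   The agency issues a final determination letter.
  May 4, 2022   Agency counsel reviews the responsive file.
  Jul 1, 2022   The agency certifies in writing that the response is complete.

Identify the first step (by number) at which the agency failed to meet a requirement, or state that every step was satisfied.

(1) the permitted window runs from Dec 27, 2021 + 10 = Jan 6, 2022 to Dec 27, 2021 + 30 = Jan 26, 2022; done Jan 3, 2022 — 3 days before the window opened.

Step 1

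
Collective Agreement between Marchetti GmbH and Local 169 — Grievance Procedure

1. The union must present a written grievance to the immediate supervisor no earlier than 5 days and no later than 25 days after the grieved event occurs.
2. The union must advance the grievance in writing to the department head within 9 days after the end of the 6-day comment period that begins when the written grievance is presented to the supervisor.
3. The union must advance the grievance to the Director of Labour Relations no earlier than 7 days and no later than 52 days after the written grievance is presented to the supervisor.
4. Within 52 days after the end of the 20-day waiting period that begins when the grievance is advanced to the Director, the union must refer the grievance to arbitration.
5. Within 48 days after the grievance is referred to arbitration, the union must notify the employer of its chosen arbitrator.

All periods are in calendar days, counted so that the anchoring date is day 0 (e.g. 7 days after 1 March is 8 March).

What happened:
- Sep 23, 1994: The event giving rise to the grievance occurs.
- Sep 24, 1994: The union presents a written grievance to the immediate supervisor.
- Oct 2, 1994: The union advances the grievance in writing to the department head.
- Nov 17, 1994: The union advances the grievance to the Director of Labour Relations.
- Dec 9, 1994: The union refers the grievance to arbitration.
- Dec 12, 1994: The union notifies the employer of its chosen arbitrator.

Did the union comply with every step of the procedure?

Step 1: the window is 5–25 days after Sep 23, 1994 (when the grieved event occurs), so Sep 28, 1994 through Oct 18, 1994; done Sep 24, 1994 — 4 days before the window opened.

No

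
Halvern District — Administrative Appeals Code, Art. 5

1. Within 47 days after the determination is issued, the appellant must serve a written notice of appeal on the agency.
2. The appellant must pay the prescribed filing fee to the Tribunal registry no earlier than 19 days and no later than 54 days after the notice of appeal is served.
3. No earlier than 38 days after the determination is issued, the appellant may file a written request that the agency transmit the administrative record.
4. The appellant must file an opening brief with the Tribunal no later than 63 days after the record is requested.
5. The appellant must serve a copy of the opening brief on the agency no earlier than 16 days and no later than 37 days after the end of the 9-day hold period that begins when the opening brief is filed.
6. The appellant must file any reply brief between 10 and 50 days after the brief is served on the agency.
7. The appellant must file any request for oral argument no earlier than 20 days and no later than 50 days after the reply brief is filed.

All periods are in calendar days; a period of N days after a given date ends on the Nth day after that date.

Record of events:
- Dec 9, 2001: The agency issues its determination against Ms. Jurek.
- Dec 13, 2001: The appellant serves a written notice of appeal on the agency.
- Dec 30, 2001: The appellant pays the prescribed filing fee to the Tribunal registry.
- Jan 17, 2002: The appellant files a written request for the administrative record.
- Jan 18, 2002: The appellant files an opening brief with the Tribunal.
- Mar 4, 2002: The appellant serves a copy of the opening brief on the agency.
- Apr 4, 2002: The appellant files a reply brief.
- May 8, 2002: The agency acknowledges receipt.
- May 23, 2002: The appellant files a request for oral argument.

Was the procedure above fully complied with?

(1) due by Dec 9, 2001 + 47 days = Jan 25, 2002; completed Dec 13, 2001, before the deadline.
(2) the permitted window runs from Dec 13, 2001 + 19 = Jan 1, 2002 to Dec 13, 2001 + 54 = Feb 5, 2002; done Dec 30, 2001 — 2 days before the window opened.
Later steps need not be reached.

No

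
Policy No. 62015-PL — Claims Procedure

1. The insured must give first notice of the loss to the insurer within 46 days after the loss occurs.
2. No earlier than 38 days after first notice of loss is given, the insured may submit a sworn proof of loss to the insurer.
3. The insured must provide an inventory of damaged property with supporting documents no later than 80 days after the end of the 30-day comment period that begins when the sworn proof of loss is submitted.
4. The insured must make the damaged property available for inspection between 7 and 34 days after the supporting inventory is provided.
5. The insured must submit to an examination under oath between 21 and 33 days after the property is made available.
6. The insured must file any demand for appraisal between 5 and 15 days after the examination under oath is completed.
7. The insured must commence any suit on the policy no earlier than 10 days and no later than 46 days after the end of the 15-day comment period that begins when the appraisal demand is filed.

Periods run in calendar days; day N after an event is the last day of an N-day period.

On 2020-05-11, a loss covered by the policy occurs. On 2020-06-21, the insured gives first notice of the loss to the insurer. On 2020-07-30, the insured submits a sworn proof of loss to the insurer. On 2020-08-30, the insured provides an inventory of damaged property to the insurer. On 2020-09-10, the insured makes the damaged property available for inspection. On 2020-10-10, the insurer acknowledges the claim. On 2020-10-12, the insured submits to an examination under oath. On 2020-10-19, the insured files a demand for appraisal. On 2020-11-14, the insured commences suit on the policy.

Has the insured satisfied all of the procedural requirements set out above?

(1) due by 2020-05-11 + 46 days = 2020-06-26; done 2020-06-21 — timely.
(2) permitted from 2020-06-21 + 38 days = 2020-07-29 onward; done 2020-07-30, after the minimum wait.
(3) due by 2020-08-29 + 80 days = 2020-11-17; completed 2020-08-30, before the deadline.
(4) the permitted window runs from 2020-08-30 + 7 = 2020-09-06 to 2020-08-30 + 34 = 2020-10-03; 2020-09-10 falls inside that range.
(5) the permitted window runs from 2020-09-10 + 21 = 2020-10-01 to 2020-09-10 + 33 = 2020-10-13; done 2020-10-12, which is between those dates.
(6) the permitted window runs from 2020-10-12 + 5 = 2020-10-17 to 2020-10-12 + 15 = 2020-10-27; 2020-10-19 falls inside that range.
(7) the permitted window runs from 2020-11-03 + 10 = 2020-11-13 to 2020-11-03 + 46 = 2020-12-19; done 2020-11-14, which is between those dates.

Yes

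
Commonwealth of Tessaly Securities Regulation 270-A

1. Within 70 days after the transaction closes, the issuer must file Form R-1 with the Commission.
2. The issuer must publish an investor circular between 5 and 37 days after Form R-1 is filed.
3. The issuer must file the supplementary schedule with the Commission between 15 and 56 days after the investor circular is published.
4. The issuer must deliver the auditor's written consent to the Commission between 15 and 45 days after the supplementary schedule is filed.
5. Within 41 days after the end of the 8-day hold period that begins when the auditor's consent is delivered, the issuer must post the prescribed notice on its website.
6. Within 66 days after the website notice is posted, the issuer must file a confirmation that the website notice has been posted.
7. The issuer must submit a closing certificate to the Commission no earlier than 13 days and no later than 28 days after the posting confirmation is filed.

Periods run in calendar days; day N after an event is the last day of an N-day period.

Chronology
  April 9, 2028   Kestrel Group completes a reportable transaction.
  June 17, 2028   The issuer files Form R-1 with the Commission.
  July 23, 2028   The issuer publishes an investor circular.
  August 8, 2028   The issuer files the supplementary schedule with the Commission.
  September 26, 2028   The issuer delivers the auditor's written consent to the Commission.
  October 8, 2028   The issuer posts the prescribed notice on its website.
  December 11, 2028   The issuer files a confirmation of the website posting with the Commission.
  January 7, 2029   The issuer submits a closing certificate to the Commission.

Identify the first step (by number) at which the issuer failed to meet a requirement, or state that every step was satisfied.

Step 4

Step 1 — counting 70 days from April 9, 2028 (when the transaction closes) gives a deadline of June 18, 2028; completed June 17, 2028, before the deadline.
Step 2 — 5 and 37 days from June 17, 2028 (when Form R-1 is filed) are June 22, 2028 and July 24, 2028 respectively; done July 23, 2028, which is between those dates.
Step 3 — 15 and 56 days from July 23, 2028 (when the investor circular is published) are August 7, 2028 and September 17, 2028 respectively; done August 8, 2028 — within the window.
Step 4 — 15 and 45 days from August 8, 2028 (when the supplementary schedule is filed) are August 23, 2028 and September 22, 2028 respectively; done September 26, 2028 — 4 days after the window closed.
That is the first point of non-compliance.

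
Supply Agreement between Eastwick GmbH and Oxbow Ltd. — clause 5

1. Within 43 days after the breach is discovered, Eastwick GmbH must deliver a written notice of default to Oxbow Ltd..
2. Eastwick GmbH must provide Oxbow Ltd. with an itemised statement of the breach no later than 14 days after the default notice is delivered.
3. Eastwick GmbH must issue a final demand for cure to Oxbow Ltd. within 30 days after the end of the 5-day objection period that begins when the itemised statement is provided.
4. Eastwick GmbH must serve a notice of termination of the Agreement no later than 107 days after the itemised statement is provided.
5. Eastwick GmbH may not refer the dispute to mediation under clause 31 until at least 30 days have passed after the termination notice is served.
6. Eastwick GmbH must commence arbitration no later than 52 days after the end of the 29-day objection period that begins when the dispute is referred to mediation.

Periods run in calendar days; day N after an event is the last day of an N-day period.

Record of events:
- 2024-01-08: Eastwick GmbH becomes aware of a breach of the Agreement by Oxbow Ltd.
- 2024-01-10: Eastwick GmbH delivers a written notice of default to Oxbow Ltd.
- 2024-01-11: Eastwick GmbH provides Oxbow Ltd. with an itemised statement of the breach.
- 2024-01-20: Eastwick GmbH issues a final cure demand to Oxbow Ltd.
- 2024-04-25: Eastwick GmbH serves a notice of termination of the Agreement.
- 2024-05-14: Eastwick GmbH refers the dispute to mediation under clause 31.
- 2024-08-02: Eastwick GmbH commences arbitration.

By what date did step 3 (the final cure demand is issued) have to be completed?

2024-02-15

The itemised statement is provided on 2024-01-11; the 5-day objection period therefore ends 2024-01-16, and step 3 runs from that date. 30 days after 2024-01-16 is 2024-02-15.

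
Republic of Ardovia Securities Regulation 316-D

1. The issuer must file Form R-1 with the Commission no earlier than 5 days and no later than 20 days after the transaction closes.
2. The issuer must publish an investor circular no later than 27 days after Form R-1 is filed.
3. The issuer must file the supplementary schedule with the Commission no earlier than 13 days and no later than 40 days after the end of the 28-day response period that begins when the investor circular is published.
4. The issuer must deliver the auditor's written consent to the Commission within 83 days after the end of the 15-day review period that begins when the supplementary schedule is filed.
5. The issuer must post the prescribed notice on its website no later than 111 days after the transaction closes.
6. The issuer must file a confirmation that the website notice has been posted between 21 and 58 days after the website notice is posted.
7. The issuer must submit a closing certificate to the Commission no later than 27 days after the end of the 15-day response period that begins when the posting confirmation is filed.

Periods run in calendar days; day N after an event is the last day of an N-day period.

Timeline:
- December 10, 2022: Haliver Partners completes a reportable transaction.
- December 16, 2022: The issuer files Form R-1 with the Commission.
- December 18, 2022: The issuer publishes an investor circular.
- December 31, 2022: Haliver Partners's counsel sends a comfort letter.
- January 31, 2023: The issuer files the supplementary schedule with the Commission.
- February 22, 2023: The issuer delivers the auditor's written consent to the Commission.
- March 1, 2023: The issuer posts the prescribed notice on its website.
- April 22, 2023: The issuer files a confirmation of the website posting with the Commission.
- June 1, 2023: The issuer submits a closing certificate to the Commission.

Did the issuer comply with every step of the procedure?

Step 1 — 5 and 20 days from December 10, 2022 (when the transaction closes) are December 15, 2022 and December 30, 2022 respectively; done December 16, 2022, which is between those dates.
Step 2 — counting 27 days from December 16, 2022 (when Form R-1 is filed) gives a deadline of January 12, 2023; completed December 18, 2022, before the deadline.
Step 3 — 13 and 40 days from January 15, 2023 (end of the 28-day response period, which began when the investor circular is published on December 18, 2022) are January 28, 2023 and February 24, 2023 respectively; January 31, 2023 falls inside that range.
Step 4 — counting 83 days from February 15, 2023 (end of the 15-day review period, which began when the supplementary schedule is filed on January 31, 2023) gives a deadline of May 9, 2023; completed February 22, 2023, before the deadline.
Step 5 — counting 111 days from December 10, 2022 (when the transaction closes) gives a deadline of March 31, 2023; completed March 1, 2023, before the deadline.
Step 6 — 21 and 58 days from March 1, 2023 (when the website notice is posted) are March 22, 2023 and April 28, 2023 respectively; April 22, 2023 falls inside that range.
Step 7 — counting 27 days from May 7, 2023 (end of the 15-day response period, which began when the posting confirmation is filed on April 22, 2023) gives a deadline of June 3, 2023; completed June 1, 2023, before the deadline.

Yes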